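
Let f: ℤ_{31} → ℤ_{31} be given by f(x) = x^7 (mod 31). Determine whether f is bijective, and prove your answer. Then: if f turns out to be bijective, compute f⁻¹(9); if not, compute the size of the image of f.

18

Since 31 is prime, the nonzero elements of ℤ_{31} form a cyclic group of order 30.
As gcd(7, 30) = 1, raising to the 7th power is a bijection on this group: if s^7 ≡ t^7 then (st^{−1})^7 = 1, and the only element of order dividing gcd(7, 30) = 1 is 1, so s = t.
With f(0) = 0 this makes f injective on all of ℤ_{31}, hence bijective (finite equal-size domain and codomain). In particular f is bijective.
Since f is bijective, we find the preimage of 9. The inverse of x ↦ x^7 on (ℤ_{31})^× is x ↦ x^13, because 7·13 = 91 = 3·30 + 1 ≡ 1 (mod 30) and x^{30} = 1 for x ≠ 0 (Fermat). So f⁻¹(9) = 9^13 mod 31.
Repeated squaring mod 31: 9^1 ≡ 9, 9^2 ≡ 9² = 81 ≡ 19, 9^4 ≡ 19² = 361 ≡ 20, 9^8 ≡ 20² = 400 ≡ 28. Since 13 = 8 + 4 + 1, 9^13 ≡ 28·20·9: 28·20 = 560 ≡ 2, then 2·9 = 18. So 9^13 ≡ 18 (mod 31).
Hence f⁻¹(9) = 18.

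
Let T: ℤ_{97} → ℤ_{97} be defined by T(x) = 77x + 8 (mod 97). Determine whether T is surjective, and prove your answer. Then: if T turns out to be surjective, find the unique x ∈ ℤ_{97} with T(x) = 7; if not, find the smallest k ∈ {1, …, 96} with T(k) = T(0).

Since gcd(77, 97) = 1, 77 is invertible modulo 97. Euclid's algorithm: 97 = 1·77 + 20, 77 = 3·20 + 17, 20 = 1·17 + 3, 17 = 5·3 + 2, 3 = 1·2 + 1; back-substituting gives 1 = 63·77 − 50·97, so 77⁻¹ ≡ 63 (mod 97).
For any y ∈ ℤ_{97}, x = 63(y − 8) mod 97 satisfies T(x) = 77·63(y − 8) + 8 ≡ y (since 77·63 ≡ 1 mod 97). So every y has a preimage.
So T is surjective.
Since T is surjective, we compute T⁻¹(7): solve 77x + 8 ≡ 7 (mod 97), i.e. 77x ≡ 96 (mod 97).
Multiplying by 77⁻¹ = 63 gives x ≡ 63·96 = 6048 = 62·97 + 34 ≡ 34 (mod 97).
Check: T(34) = 77·34 + 8 = 2626 = 27·97 + 7 ≡ 7 (mod 97).

34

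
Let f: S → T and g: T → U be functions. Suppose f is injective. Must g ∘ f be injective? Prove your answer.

No. Take S = T = U = {0, 1, 2}, f = identity (injective), and g(x) = 0 for every x.
Then (g ∘ f)(0) = 0 = (g ∘ f)(2) with 0 ≠ 2, so g ∘ f is not injective.

not injective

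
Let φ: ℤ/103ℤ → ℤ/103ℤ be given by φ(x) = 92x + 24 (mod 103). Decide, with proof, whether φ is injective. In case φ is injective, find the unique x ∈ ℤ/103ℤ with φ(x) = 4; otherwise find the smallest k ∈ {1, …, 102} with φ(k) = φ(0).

58

Recall: φ is injective when φ(a) = φ(b) forces a = b.
If φ(a) = φ(b), then 92a ≡ 92b (mod 103). Because gcd(92, 103) = 1, we may cancel 92 to get a ≡ b (mod 103).
Thus φ is injective.
We now compute 92⁻¹ mod 103 explicitly. Euclid's algorithm: 103 = 1·92 + 11, 92 = 8·11 + 4, 11 = 2·4 + 3, 4 = 1·3 + 1; back-substituting gives 1 = 28·92 − 25·103, so 92⁻¹ ≡ 28 (mod 103).
Since φ is injective, we compute φ⁻¹(4): solve 92x + 24 ≡ 4 (mod 103), i.e. 92x ≡ 83 (mod 103).
Multiplying by 92⁻¹ = 28 gives x ≡ 28·83 = 2324 = 22·103 + 58 ≡ 58 (mod 103).
Check: φ(58) = 92·58 + 24 = 5360 = 52·103 + 4 ≡ 4 (mod 103).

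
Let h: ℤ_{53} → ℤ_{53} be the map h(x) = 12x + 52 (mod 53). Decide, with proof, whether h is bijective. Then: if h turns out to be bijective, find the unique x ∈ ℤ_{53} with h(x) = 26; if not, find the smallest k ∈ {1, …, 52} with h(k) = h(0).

Suppose h(a) = h(b) in ℤ_{53}. Then 12a + 52 ≡ 12b + 52 (mod 53), so 12(a − b) ≡ 0 (mod 53).
Since gcd(12, 53) = 1, 12 is invertible modulo 53, therefore a − b ≡ 0 (mod 53), i.e. a = b.
We now compute 12⁻¹ mod 53 explicitly. Euclid's algorithm: 53 = 4·12 + 5, 12 = 2·5 + 2, 5 = 2·2 + 1; back-substituting gives 1 = 31·12 − 7·53, so 12⁻¹ ≡ 31 (mod 53).
For any y ∈ ℤ_{53}, x = 31(y − 52) mod 53 satisfies h(x) = 12·31(y − 52) + 52 ≡ y (since 12·31 ≡ 1 mod 53). So every y has a preimage.
Hence h is bijective.
Since h is bijective, we compute h⁻¹(26): solve 12x + 52 ≡ 26 (mod 53), i.e. 12x ≡ 27 (mod 53).
Multiplying by 12⁻¹ = 31 gives x ≡ 31·27 = 837 = 15·53 + 42 ≡ 42 (mod 53).
Check: h(42) = 12·42 + 52 = 556 = 10·53 + 26 ≡ 26 (mod 53).

42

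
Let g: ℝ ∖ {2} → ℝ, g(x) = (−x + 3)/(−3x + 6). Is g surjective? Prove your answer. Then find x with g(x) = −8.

51/25

If g(x) = 1/3, cross-multiplying gives −3(−x + 3) = −1(−3x + 6), which simplifies to −9 = −6 — false.  So 1/3 has no preimage and g is not surjective.
Solving g(x) = −8: cross-multiplying gives −x + 3 = −8(−3x + 6), which rearranges to −25x = −51, so x = 51/25.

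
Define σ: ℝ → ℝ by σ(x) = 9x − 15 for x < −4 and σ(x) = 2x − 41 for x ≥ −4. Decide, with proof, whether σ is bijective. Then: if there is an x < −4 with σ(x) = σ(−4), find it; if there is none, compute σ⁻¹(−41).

0

Both pieces are strictly increasing (slopes 9 and 2), so each is injective on its own interval.
The left piece maps (−∞, −4) onto (−∞, −51); the right piece maps [−4, ∞) onto [−49, ∞).
The images leave a gap (−51 has no preimage), so σ is not surjective, hence not bijective.
Because the two images are disjoint, no x < −4 has σ(x) = σ(−4), so we compute σ⁻¹(−41): −41 lies in [−49, ∞), so solve 2x − 41 = −41: x = (−41 + 41)/2 = 0.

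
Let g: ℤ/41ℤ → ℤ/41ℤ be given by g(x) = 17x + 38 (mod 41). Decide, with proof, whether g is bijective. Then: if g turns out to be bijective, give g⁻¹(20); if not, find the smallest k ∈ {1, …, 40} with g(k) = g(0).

11

If g(a) = g(b), then 17a ≡ 17b (mod 41). Because gcd(17, 41) = 1, we may cancel 17 to get a ≡ b (mod 41).
We now compute 17⁻¹ mod 41 explicitly. Euclid's algorithm: 41 = 2·17 + 7, 17 = 2·7 + 3, 7 = 2·3 + 1; back-substituting gives 1 = 29·17 − 12·41, so 17⁻¹ ≡ 29 (mod 41).
Then y ↦ 29(y − 38) is a two-sided inverse to g, so every y ∈ ℤ/41ℤ has a preimage.
Hence g is bijective.
Since g is bijective, we compute g⁻¹(20): solve 17x + 38 ≡ 20 (mod 41), i.e. 17x ≡ 23 (mod 41).
Multiplying by 17⁻¹ = 29 gives x ≡ 29·23 = 667 = 16·41 + 11 ≡ 11 (mod 41).
Check: g(11) = 17·11 + 38 = 225 = 5·41 + 20 ≡ 20 (mod 41).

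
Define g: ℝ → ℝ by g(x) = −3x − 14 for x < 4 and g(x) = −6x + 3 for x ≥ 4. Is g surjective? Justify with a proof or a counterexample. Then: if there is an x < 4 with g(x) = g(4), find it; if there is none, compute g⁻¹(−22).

7/3

Both pieces are strictly decreasing (slopes −3 and −6), so each is injective on its own interval.
The left piece maps (−∞, 4) onto (−26, ∞); the right piece maps [4, ∞) onto (−∞, −21].
The union (−26, ∞) ∪ (−∞, −21] covers ℝ, so g is surjective.
For the follow-up: the images overlap, so an x < 4 with g(x) = g(4) exists. g(4) = −21; solving −3x − 14 = −21 for x < 4 gives x = (−21 + 14)/(−3) = 7/3.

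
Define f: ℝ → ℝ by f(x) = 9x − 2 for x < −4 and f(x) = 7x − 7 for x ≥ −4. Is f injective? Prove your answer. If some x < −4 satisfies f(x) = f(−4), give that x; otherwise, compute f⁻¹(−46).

-44/9

Both pieces are strictly increasing (slopes 9 and 7), so each is injective on its own interval.
The left piece maps (−∞, −4) onto (−∞, −38); the right piece maps [−4, ∞) onto [−35, ∞).
These images are disjoint, so no value is attained by both pieces. So f is injective.
Because the two images are disjoint, no x < −4 has f(x) = f(−4), so we compute f⁻¹(−46): −46 lies in (−∞, −38), so solve 9x − 2 = −46: x = (−46 + 2)/9 = −44/9.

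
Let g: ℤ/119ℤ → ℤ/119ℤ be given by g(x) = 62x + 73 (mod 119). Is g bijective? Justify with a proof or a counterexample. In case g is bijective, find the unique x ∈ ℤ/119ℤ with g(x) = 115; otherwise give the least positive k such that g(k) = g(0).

If g(a) = g(b), then 62a ≡ 62b (mod 119). Because gcd(62, 119) = 1, we may cancel 62 to get a ≡ b (mod 119).
We now compute 62⁻¹ mod 119 explicitly. Euclid's algorithm: 119 = 1·62 + 57, 62 = 1·57 + 5, 57 = 11·5 + 2, 5 = 2·2 + 1; back-substituting gives 1 = 48·62 − 25·119, so 62⁻¹ ≡ 48 (mod 119).
Then y ↦ 48(y − 73) is a two-sided inverse to g, so every y ∈ ℤ/119ℤ has a preimage.
So g is bijective.
Since g is bijective, we find g⁻¹(115): we need 62x ≡ 115 − 73 ≡ 42 (mod 119). Using 62⁻¹ = 48: x ≡ 48·42 = 2016 = 16·119 + 112, so x = 112.
Check: g(112) = 62·112 + 73 = 7017 = 58·119 + 115 ≡ 115 (mod 119).

112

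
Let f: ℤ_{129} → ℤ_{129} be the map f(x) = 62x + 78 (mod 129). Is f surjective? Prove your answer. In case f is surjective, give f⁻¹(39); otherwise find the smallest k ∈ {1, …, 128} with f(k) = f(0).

By definition, surjectivity means every element of the codomain has a preimage under f.
Since gcd(62, 129) = 1, 62 is invertible modulo 129. Euclid's algorithm: 129 = 2·62 + 5, 62 = 12·5 + 2, 5 = 2·2 + 1; back-substituting gives 1 = 77·62 − 37·129, so 62⁻¹ ≡ 77 (mod 129).
For any y ∈ ℤ_{129}, x = 77(y − 78) mod 129 satisfies f(x) = 62·77(y − 78) + 78 ≡ y (since 62·77 ≡ 1 mod 129). So every y has a preimage.
Hence f is surjective.
Since f is surjective, we compute f⁻¹(39): solve 62x + 78 ≡ 39 (mod 129), i.e. 62x ≡ 90 (mod 129).
Multiplying by 62⁻¹ = 77 gives x ≡ 77·90 = 6930 = 53·129 + 93 ≡ 93 (mod 129).
Check: f(93) = 62·93 + 78 = 5844 = 45·129 + 39 ≡ 39 (mod 129).

93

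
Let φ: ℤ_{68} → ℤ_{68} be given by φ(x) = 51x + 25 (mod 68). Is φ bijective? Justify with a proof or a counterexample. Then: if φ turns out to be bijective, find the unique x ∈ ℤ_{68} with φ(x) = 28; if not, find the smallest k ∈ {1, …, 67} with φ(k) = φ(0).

4

We have gcd(51, 68) = 17 > 1. Taking x_1 = 0 and x_2 = 4: φ(0) = 25 and φ(4) = 51·4 + 25 = 229 ≡ 25 (mod 68).
So φ(0) = φ(4) while 0 ≠ 4, therefore φ is not injective, hence not bijective.
Since φ is not bijective, we find the least positive k with φ(k) = φ(0): this means 51k ≡ 0 (mod 68), i.e. 68 ∣ 51k. Since gcd(51, 68) = 17, dividing through by 17 this holds exactly when 4 ∣ 3k, and as gcd(3, 4) = 1, exactly when 4 ∣ k.
The smallest positive such k is 4.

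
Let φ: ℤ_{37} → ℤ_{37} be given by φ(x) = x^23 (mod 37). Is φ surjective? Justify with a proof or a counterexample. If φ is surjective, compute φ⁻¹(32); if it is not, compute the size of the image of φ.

35

Since 37 is prime, the nonzero elements of ℤ_{37} form a cyclic group of order 36.
As gcd(23, 36) = 1, raising to the 23rd power is a bijection on this group: if a^23 ≡ b^23 then (ab^{−1})^23 = 1, and the only element of order dividing gcd(23, 36) = 1 is 1, so a = b.
With φ(0) = 0 this makes φ injective on all of ℤ_{37}, hence bijective (finite equal-size domain and codomain). In particular φ is surjective.
Since φ is surjective, we find the preimage of 32. The inverse of x ↦ x^23 on (ℤ_{37})^× is x ↦ x^11, because 23·11 = 253 = 7·36 + 1 ≡ 1 (mod 36) and x^{36} = 1 for x ≠ 0 (Fermat). So φ⁻¹(32) = 32^11 mod 37.
Repeated squaring mod 37: 32^1 ≡ 32, 32^2 ≡ 32² = 1024 ≡ 25, 32^4 ≡ 25² = 625 ≡ 33, 32^8 ≡ 33² = 1089 ≡ 16. Since 11 = 8 + 2 + 1, 32^11 ≡ 16·25·32: 16·25 = 400 ≡ 30, then 30·32 = 960 ≡ 35. So 32^11 ≡ 35 (mod 37).
Hence φ⁻¹(32) = 35.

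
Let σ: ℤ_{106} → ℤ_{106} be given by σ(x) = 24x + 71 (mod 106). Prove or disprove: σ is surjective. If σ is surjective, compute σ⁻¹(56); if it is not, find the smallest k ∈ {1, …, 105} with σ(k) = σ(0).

Recall: surjectivity means every element of the codomain has a preimage under σ.
Since gcd(24, 106) = 2, we have 24x ≡ 0 (mod 2) for all x, so σ(x) ≡ 1 (mod 2).
But 0 ≢ 1 (mod 2), so 0 ∈ ℤ_{106} has no preimage. Hence σ is not surjective.
Since σ is not surjective, we find the least positive k with σ(k) = σ(0): this means 24k ≡ 0 (mod 106), i.e. 106 ∣ 24k. Since gcd(24, 106) = 2, dividing through by 2 this holds exactly when 53 ∣ 12k, and as gcd(12, 53) = 1, exactly when 53 ∣ k.
The smallest positive such k is 53.

53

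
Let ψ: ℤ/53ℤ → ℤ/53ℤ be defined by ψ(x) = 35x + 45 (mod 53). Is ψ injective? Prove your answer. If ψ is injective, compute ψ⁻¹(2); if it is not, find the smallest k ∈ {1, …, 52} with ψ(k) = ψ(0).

Recall that ψ is injective if ψ(x_1) = ψ(x_2) implies x_1 = x_2.
Suppose ψ(x_1) = ψ(x_2) in ℤ/53ℤ. Then 35x_1 + 45 ≡ 35x_2 + 45 (mod 53), thus 35(x_1 − x_2) ≡ 0 (mod 53).
Since gcd(35, 53) = 1, 35 is invertible modulo 53, so x_1 − x_2 ≡ 0 (mod 53), i.e. x_1 = x_2.
Hence ψ is injective.
We now compute 35⁻¹ mod 53 explicitly. Euclid's algorithm: 53 = 1·35 + 18, 35 = 1·18 + 17, 18 = 1·17 + 1; back-substituting gives 1 = 50·35 − 33·53, so 35⁻¹ ≡ 50 (mod 53).
Since ψ is injective, we find ψ⁻¹(2): we need 35x ≡ 2 − 45 ≡ 10 (mod 53). Using 35⁻¹ = 50: x ≡ 50·10 = 500 = 9·53 + 23, so x = 23.
Check: ψ(23) = 35·23 + 45 = 850 = 16·53 + 2 ≡ 2 (mod 53).

23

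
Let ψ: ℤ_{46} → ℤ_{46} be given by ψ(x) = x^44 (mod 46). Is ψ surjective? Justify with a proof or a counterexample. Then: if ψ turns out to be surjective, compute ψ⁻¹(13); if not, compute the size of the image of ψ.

ψ(1) = 1^44 = 1.
ψ(3): Repeated squaring mod 46: 3^1 ≡ 3, 3^2 ≡ 3² = 9, 3^4 ≡ 9² = 81 ≡ 35, 3^8 ≡ 35² = 1225 ≡ 29, 3^16 ≡ 29² = 841 ≡ 13, 3^32 ≡ 13² = 169 ≡ 31. Since 44 = 32 + 8 + 4, 3^44 ≡ 31·29·35: 31·29 = 899 ≡ 25, then 25·35 = 875 ≡ 1. So 3^44 ≡ 1 (mod 46).
So ψ(1) = ψ(3) = 1 while 1 ≠ 3, hence ψ is not injective.
A non-injective map from the 46-element set ℤ_{46} to itself takes at most 45 distinct values, so it cannot be surjective. Hence ψ is not surjective.
Since ψ is not surjective, we determine |image(ψ)|. Computing x^44 mod 46 for each x (by repeated squaring, reducing mod 46 at every step), the values ψ(0), ψ(1), …, ψ(45) are: 0, 1, 24, 1, 24, 1, 24, 1, 24, 1, 24, 1, 24, 1, 24, 1, 24, 1, 24, 1, 24, 1, 24, 23, 24, 1, 24, 1, 24, 1, 24, 1, 24, 1, 24, 1, 24, 1, 24, 1, 24, 1, 24, 1, 24, 1.
The distinct values are {0, 1, 23, 24}; there are 4 of them.

4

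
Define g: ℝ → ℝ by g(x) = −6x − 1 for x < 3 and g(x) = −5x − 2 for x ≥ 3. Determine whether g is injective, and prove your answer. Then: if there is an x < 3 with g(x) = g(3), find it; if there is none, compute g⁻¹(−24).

8/3

Both pieces are strictly decreasing (slopes −6 and −5), so each is injective on its own interval.
The left piece maps (−∞, 3) onto (−19, ∞); the right piece maps [3, ∞) onto (−∞, −17].
These images overlap. In particular g(3) = −17 (right piece), and solving −6x − 1 = −17 on the left piece gives x = 8/3 < 3.
So g(8/3) = g(3) with 8/3 ≠ 3, and g is not injective. This x = 8/3 is the requested value below 3.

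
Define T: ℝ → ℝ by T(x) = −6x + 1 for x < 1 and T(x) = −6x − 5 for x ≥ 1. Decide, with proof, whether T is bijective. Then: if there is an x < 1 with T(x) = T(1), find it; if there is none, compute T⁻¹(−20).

Both pieces are strictly decreasing (slopes −6 and −6), so each is injective on its own interval.
The left piece maps (−∞, 1) onto (−5, ∞); the right piece maps [1, ∞) onto (−∞, −11].
The images leave a gap (−5 has no preimage), so T is not surjective, hence not bijective.
Because the two images are disjoint, no x < 1 has T(x) = T(1), so we compute T⁻¹(−20): −20 lies in (−∞, −11], so solve −6x − 5 = −20: x = (−20 + 5)/(−6) = 5/2.

5/2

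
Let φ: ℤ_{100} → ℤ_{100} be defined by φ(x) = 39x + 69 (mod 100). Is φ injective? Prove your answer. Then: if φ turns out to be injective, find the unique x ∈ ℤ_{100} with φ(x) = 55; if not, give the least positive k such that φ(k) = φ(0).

Suppose φ(s) = φ(t) in ℤ_{100}. Then 39s + 69 ≡ 39t + 69 (mod 100), hence 39(s − t) ≡ 0 (mod 100).
Since gcd(39, 100) = 1, 39 is invertible modulo 100, thus s − t ≡ 0 (mod 100), i.e. s = t.
So φ is injective.
We now compute 39⁻¹ mod 100 explicitly. Euclid's algorithm: 100 = 2·39 + 22, 39 = 1·22 + 17, 22 = 1·17 + 5, 17 = 3·5 + 2, 5 = 2·2 + 1; back-substituting gives 1 = 59·39 − 23·100, so 39⁻¹ ≡ 59 (mod 100).
Since φ is injective, we find φ⁻¹(55): we need 39x ≡ 55 − 69 ≡ 86 (mod 100). Using 39⁻¹ = 59: x ≡ 59·86 = 5074 = 50·100 + 74, so x = 74.
Check: φ(74) = 39·74 + 69 = 2955 = 29·100 + 55 ≡ 55 (mod 100).

74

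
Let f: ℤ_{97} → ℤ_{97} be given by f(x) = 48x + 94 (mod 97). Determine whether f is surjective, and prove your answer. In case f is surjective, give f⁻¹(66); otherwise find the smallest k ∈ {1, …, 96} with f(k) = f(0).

Since gcd(48, 97) = 1, 48 is invertible modulo 97. Euclid's algorithm: 97 = 2·48 + 1; back-substituting gives 1 = 95·48 − 47·97, so 48⁻¹ ≡ 95 (mod 97).
For any y ∈ ℤ_{97}, x = 95(y − 94) mod 97 satisfies f(x) = 48·95(y − 94) + 94 ≡ y (since 48·95 ≡ 1 mod 97). So every y has a preimage.
Hence f is surjective.
Since f is surjective, we find f⁻¹(66): we need 48x ≡ 66 − 94 ≡ 69 (mod 97). Using 48⁻¹ = 95: x ≡ 95·69 = 6555 = 67·97 + 56, so x = 56.
Check: f(56) = 48·56 + 94 = 2782 = 28·97 + 66 ≡ 66 (mod 97).

56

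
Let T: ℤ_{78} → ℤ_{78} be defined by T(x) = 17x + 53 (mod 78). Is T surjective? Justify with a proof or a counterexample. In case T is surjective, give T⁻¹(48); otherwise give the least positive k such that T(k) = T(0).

Recall: T is surjective if every y in the codomain equals T(x) for some x in the domain.
Since gcd(17, 78) = 1, 17 is invertible modulo 78. Euclid's algorithm: 78 = 4·17 + 10, 17 = 1·10 + 7, 10 = 1·7 + 3, 7 = 2·3 + 1; back-substituting gives 1 = 23·17 − 5·78, so 17⁻¹ ≡ 23 (mod 78).
For any y ∈ ℤ_{78}, x = 23(y − 53) mod 78 satisfies T(x) = 17·23(y − 53) + 53 ≡ y (since 17·23 ≡ 1 mod 78). So every y has a preimage.
Therefore T is surjective.
Since T is surjective, we compute T⁻¹(48): solve 17x + 53 ≡ 48 (mod 78), i.e. 17x ≡ 73 (mod 78).
Multiplying by 17⁻¹ = 23 gives x ≡ 23·73 = 1679 = 21·78 + 41 ≡ 41 (mod 78).
Check: T(41) = 17·41 + 53 = 750 = 9·78 + 48 ≡ 48 (mod 78).

41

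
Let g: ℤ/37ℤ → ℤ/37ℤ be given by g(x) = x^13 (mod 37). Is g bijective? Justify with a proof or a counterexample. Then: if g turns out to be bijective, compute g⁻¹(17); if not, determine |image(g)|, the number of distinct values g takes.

22

Since 37 is prime, the nonzero elements of ℤ/37ℤ form a cyclic group of order 36.
As gcd(13, 36) = 1, raising to the 13th power is a bijection on this group: if u^13 ≡ v^13 then (uv^{−1})^13 = 1, and the only element of order dividing gcd(13, 36) = 1 is 1, so u = v.
With g(0) = 0 this makes g injective on all of ℤ/37ℤ, hence bijective (finite equal-size domain and codomain). In particular g is bijective.
Since g is bijective, we find the preimage of 17. The inverse of x ↦ x^13 on (ℤ/37ℤ)^× is x ↦ x^25, because 13·25 = 325 = 9·36 + 1 ≡ 1 (mod 36) and x^{36} = 1 for x ≠ 0 (Fermat). So g⁻¹(17) = 17^25 mod 37.
Repeated squaring mod 37: 17^1 ≡ 17, 17^2 ≡ 17² = 289 ≡ 30, 17^4 ≡ 30² = 900 ≡ 12, 17^8 ≡ 12² = 144 ≡ 33, 17^16 ≡ 33² = 1089 ≡ 16. Since 25 = 16 + 8 + 1, 17^25 ≡ 16·33·17: 16·33 = 528 ≡ 10, then 10·17 = 170 ≡ 22. So 17^25 ≡ 22 (mod 37).
Hence g⁻¹(17) = 22.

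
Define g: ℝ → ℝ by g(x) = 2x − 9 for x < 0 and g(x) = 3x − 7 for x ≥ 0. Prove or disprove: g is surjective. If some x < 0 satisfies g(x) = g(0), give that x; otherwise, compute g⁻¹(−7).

Both pieces are strictly increasing (slopes 2 and 3), so each is injective on its own interval.
The left piece maps (−∞, 0) onto (−∞, −9); the right piece maps [0, ∞) onto [−7, ∞).
The union (−∞, −9) ∪ [−7, ∞) omits the interval between −9 and −7; in particular −9 has no preimage. So g is not surjective.
Because the two images are disjoint, no x < 0 has g(x) = g(0), so we compute g⁻¹(−7): −7 lies in [−7, ∞), so solve 3x − 7 = −7: x = (−7 + 7)/3 = 0.

0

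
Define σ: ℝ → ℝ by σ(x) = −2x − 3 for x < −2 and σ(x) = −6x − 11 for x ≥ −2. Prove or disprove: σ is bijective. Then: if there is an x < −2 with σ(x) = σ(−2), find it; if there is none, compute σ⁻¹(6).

-9/2

Both pieces are strictly decreasing (slopes −2 and −6), so each is injective on its own interval.
The left piece maps (−∞, −2) onto (1, ∞); the right piece maps [−2, ∞) onto (−∞, 1].
Since 1 = 1, the images partition ℝ: σ is injective and surjective, hence bijective.
Because the two images are disjoint, no x < −2 has σ(x) = σ(−2), so we compute σ⁻¹(6): 6 lies in (1, ∞), so solve −2x − 3 = 6: x = (6 + 3)/(−2) = −9/2.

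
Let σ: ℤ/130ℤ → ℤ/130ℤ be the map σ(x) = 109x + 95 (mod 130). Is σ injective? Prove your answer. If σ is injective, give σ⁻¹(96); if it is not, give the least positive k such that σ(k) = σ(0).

If σ(x_1) = σ(x_2), then 109x_1 ≡ 109x_2 (mod 130). Because gcd(109, 130) = 1, we may cancel 109 to get x_1 ≡ x_2 (mod 130).
Therefore σ is injective.
We now compute 109⁻¹ mod 130 explicitly. Euclid's algorithm: 130 = 1·109 + 21, 109 = 5·21 + 4, 21 = 5·4 + 1; back-substituting gives 1 = 99·109 − 83·130, so 109⁻¹ ≡ 99 (mod 130).
Since σ is injective, we find σ⁻¹(96): we need 109x ≡ 96 − 95 ≡ 1 (mod 130). Using 109⁻¹ = 99: x ≡ 99·1 = 99, so x = 99.
Check: σ(99) = 109·99 + 95 = 10886 = 83·130 + 96 ≡ 96 (mod 130).

99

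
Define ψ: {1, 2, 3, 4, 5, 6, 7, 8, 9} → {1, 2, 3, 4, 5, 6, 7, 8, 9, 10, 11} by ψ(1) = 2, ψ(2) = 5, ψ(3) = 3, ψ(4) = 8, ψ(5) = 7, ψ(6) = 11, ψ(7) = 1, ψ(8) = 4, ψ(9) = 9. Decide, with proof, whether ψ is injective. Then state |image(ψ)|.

9

The values ψ(1), …, ψ(9) are 2, 5, 3, 8, 7, 11, 1, 4, 9 — all distinct.
So ψ(x_1) = ψ(x_2) only when x_1 = x_2, and ψ is injective.
The image of ψ is {1, 2, 3, 4, 5, 7, 8, 9, 11}, which has 9 elements.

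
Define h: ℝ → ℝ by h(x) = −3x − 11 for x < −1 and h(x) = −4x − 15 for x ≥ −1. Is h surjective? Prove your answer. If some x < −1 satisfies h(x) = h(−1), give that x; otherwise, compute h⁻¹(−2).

-3

Both pieces are strictly decreasing (slopes −3 and −4), so each is injective on its own interval.
The left piece maps (−∞, −1) onto (−8, ∞); the right piece maps [−1, ∞) onto (−∞, −11].
The union (−8, ∞) ∪ (−∞, −11] omits the interval between −8 and −11; in particular −8 has no preimage. So h is not surjective.
Because the two images are disjoint, no x < −1 has h(x) = h(−1), so we compute h⁻¹(−2): −2 lies in (−8, ∞), so solve −3x − 11 = −2: x = (−2 + 11)/(−3) = −3.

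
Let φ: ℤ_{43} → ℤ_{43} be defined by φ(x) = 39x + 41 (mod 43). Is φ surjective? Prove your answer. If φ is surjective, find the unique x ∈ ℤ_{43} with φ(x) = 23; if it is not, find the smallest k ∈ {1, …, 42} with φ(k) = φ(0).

By definition, surjectivity means every element of the codomain has a preimage under φ.
Since gcd(39, 43) = 1, 39 is invertible modulo 43. Euclid's algorithm: 43 = 1·39 + 4, 39 = 9·4 + 3, 4 = 1·3 + 1; back-substituting gives 1 = 32·39 − 29·43, so 39⁻¹ ≡ 32 (mod 43).
For any y ∈ ℤ_{43}, x = 32(y − 41) mod 43 satisfies φ(x) = 39·32(y − 41) + 41 ≡ y (since 39·32 ≡ 1 mod 43). So every y has a preimage.
Therefore φ is surjective.
Since φ is surjective, we find φ⁻¹(23): we need 39x ≡ 23 − 41 ≡ 25 (mod 43). Using 39⁻¹ = 32: x ≡ 32·25 = 800 = 18·43 + 26, so x = 26.
Check: φ(26) = 39·26 + 41 = 1055 = 24·43 + 23 ≡ 23 (mod 43).

26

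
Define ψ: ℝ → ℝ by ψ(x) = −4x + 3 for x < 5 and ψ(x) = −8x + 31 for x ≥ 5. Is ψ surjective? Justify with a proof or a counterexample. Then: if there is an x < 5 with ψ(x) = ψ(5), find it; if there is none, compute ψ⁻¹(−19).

Both pieces are strictly decreasing (slopes −4 and −8), so each is injective on its own interval.
The left piece maps (−∞, 5) onto (−17, ∞); the right piece maps [5, ∞) onto (−∞, −9].
The union (−17, ∞) ∪ (−∞, −9] covers ℝ, so ψ is surjective.
For the follow-up: the images overlap, so an x < 5 with ψ(x) = ψ(5) exists. ψ(5) = −9; solving −4x + 3 = −9 for x < 5 gives x = (−9 − 3)/(−4) = 3.

3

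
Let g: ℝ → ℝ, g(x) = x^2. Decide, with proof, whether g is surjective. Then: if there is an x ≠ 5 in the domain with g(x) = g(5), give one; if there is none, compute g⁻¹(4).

-5

Since 2 is even, x^2 ≥ 0 for all x ∈ ℝ, so −1 ∈ ℝ has no preimage. Hence g is not surjective.
For the follow-up, such an x exists: taking x = −5 ∈ ℝ gives g(−5) = 25 = g(5) with −5 ≠ 5.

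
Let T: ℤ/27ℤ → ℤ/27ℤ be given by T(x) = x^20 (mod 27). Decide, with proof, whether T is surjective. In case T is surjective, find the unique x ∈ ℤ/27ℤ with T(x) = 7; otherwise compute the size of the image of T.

10

T(0) = 0^20 = 0.
T(3): Repeated squaring mod 27: 3^1 ≡ 3, 3^2 ≡ 3² = 9, 3^4 ≡ 9² = 81 ≡ 0, 3^8 ≡ 0² = 0, 3^16 ≡ 0² = 0. Since 20 = 16 + 4, 3^20 ≡ 0·0: 0·0 = 0. So 3^20 ≡ 0 (mod 27).
So T(0) = T(3) = 0 while 0 ≠ 3, so T is not injective.
A non-injective map from the 27-element set ℤ/27ℤ to itself takes at most 26 distinct values, so it cannot be surjective. Hence T is not surjective.
Since T is not surjective, we determine |image(T)|. Computing x^20 mod 27 for each x (by repeated squaring, reducing mod 27 at every step), the values T(0), T(1), …, T(26) are: 0, 1, 4, 0, 16, 25, 0, 22, 10, 0, 19, 13, 0, 7, 7, 0, 13, 19, 0, 10, 22, 0, 25, 16, 0, 4, 1.
The distinct values are {0, 1, 4, 7, 10, 13, 16, 19, 22, 25}; there are 10 of them.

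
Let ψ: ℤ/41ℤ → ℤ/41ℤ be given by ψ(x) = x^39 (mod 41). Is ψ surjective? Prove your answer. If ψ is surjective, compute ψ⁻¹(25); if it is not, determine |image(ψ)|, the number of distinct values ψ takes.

23

Since 41 is prime, the nonzero elements of ℤ/41ℤ form a cyclic group of order 40.
As gcd(39, 40) = 1, raising to the 39th power is a bijection on this group: if a^39 ≡ b^39 then (ab^{−1})^39 = 1, and the only element of order dividing gcd(39, 40) = 1 is 1, so a = b.
With ψ(0) = 0 this makes ψ injective on all of ℤ/41ℤ, hence bijective (finite equal-size domain and codomain). In particular ψ is surjective.
Since ψ is surjective, we find the preimage of 25. The inverse of x ↦ x^39 on (ℤ/41ℤ)^× is x ↦ x^39, because 39·39 = 1521 = 38·40 + 1 ≡ 1 (mod 40) and x^{40} = 1 for x ≠ 0 (Fermat). So ψ⁻¹(25) = 25^39 mod 41.
Repeated squaring mod 41: 25^1 ≡ 25, 25^2 ≡ 25² = 625 ≡ 10, 25^4 ≡ 10² = 100 ≡ 18, 25^8 ≡ 18² = 324 ≡ 37, 25^16 ≡ 37² = 1369 ≡ 16, 25^32 ≡ 16² = 256 ≡ 10. Since 39 = 32 + 4 + 2 + 1, 25^39 ≡ 10·18·10·25: 10·18 = 180 ≡ 16, then 16·10 = 160 ≡ 37, then 37·25 = 925 ≡ 23. So 25^39 ≡ 23 (mod 41).
Hence ψ⁻¹(25) = 23.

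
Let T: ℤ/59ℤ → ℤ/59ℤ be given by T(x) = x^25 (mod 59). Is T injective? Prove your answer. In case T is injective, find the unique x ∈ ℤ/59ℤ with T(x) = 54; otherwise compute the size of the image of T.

Since 59 is prime, the nonzero elements of ℤ/59ℤ form a cyclic group of order 58.
As gcd(25, 58) = 1, raising to the 25th power is a bijection on this group: if u^25 ≡ v^25 then (uv^{−1})^25 = 1, and the only element of order dividing gcd(25, 58) = 1 is 1, so u = v.
With T(0) = 0 this makes T injective on all of ℤ/59ℤ, hence bijective (finite equal-size domain and codomain). In particular T is injective.
Since T is injective, we find the preimage of 54. The inverse of x ↦ x^25 on (ℤ/59ℤ)^× is x ↦ x^7, because 25·7 = 175 = 3·58 + 1 ≡ 1 (mod 58) and x^{58} = 1 for x ≠ 0 (Fermat). So T⁻¹(54) = 54^7 mod 59.
Repeated squaring mod 59: 54^1 ≡ 54, 54^2 ≡ 54² = 2916 ≡ 25, 54^4 ≡ 25² = 625 ≡ 35. Since 7 = 4 + 2 + 1, 54^7 ≡ 35·25·54: 35·25 = 875 ≡ 49, then 49·54 = 2646 ≡ 50. So 54^7 ≡ 50 (mod 59).
Hence T⁻¹(54) = 50.

50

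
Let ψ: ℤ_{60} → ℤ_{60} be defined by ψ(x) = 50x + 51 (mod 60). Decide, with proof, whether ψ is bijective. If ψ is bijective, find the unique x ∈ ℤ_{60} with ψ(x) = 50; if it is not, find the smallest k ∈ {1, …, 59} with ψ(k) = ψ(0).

We have gcd(50, 60) = 10 > 1. Taking s = 0 and t = 6: ψ(0) = 51 and ψ(6) = 50·6 + 51 = 351 ≡ 51 (mod 60).
So ψ(0) = ψ(6) while 0 ≠ 6, therefore ψ is not injective, hence not bijective.
Since ψ is not bijective, we find the least positive k with ψ(k) = ψ(0): this means 50k ≡ 0 (mod 60), i.e. 60 ∣ 50k. Since gcd(50, 60) = 10, dividing through by 10 this holds exactly when 6 ∣ 5k, and as gcd(5, 6) = 1, exactly when 6 ∣ k.
The smallest positive such k is 6.

6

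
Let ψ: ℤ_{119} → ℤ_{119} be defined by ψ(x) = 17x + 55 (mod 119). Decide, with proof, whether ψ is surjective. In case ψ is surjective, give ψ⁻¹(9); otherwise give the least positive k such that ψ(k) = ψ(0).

7

By definition, surjectivity means every element of the codomain has a preimage under ψ.
Since gcd(17, 119) = 17, we have 17x ≡ 0 (mod 17) for all x, so ψ(x) ≡ 4 (mod 17).
But 0 ≢ 4 (mod 17), so 0 ∈ ℤ_{119} has no preimage. Therefore ψ is not surjective.
Since ψ is not surjective, we find the least positive k with ψ(k) = ψ(0): this means 17k ≡ 0 (mod 119), i.e. 119 ∣ 17k. Since gcd(17, 119) = 17, dividing through by 17 this holds exactly when 7 ∣ k.
The smallest positive such k is 7.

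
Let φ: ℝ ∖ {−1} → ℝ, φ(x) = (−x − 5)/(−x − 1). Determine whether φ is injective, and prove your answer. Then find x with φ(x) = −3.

Suppose φ(u) = φ(v). Cross-multiplying: (−u − 5)(−v − 1) = (−v − 5)(−u − 1).
Expanding both sides and cancelling the symmetric terms leaves −4·(u − v) = 0. Since −4 ≠ 0, u = v. So φ is injective.
Solving φ(x) = −3: cross-multiplying gives −x − 5 = −3(−x − 1), which rearranges to −4x = 8, so x = −2.

-2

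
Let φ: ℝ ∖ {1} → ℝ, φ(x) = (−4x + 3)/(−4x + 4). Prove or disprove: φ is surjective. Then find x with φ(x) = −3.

If φ(x) = 1, cross-multiplying gives −4(−4x + 3) = −4(−4x + 4), which simplifies to −12 = −16 — false.  So 1 has no preimage and φ is not surjective.
Solving φ(x) = −3: cross-multiplying gives −4x + 3 = −3(−4x + 4), which rearranges to −16x = −15, so x = 15/16.

15/16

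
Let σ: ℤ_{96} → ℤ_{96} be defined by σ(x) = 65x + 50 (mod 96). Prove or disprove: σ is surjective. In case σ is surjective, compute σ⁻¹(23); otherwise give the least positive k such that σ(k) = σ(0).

69

Since gcd(65, 96) = 1, 65 is invertible modulo 96. Euclid's algorithm: 96 = 1·65 + 31, 65 = 2·31 + 3, 31 = 10·3 + 1; back-substituting gives 1 = 65·65 − 44·96, so 65⁻¹ ≡ 65 (mod 96).
Then y ↦ 65(y − 50) is a two-sided inverse to σ, so every y ∈ ℤ_{96} has a preimage.
So σ is surjective.
Since σ is surjective, we find σ⁻¹(23): we need 65x ≡ 23 − 50 ≡ 69 (mod 96). Using 65⁻¹ = 65: x ≡ 65·69 = 4485 = 46·96 + 69, so x = 69.
Check: σ(69) = 65·69 + 50 = 4535 = 47·96 + 23 ≡ 23 (mod 96).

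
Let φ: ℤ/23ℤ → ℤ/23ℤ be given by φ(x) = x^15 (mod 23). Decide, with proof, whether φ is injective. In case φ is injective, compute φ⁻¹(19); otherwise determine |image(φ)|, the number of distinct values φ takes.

5

Since 23 is prime, the nonzero elements of ℤ/23ℤ form a cyclic group of order 22.
As gcd(15, 22) = 1, raising to the 15th power is a bijection on this group: if s^15 ≡ t^15 then (st^{−1})^15 = 1, and the only element of order dividing gcd(15, 22) = 1 is 1, so s = t.
With φ(0) = 0 this makes φ injective on all of ℤ/23ℤ, hence bijective (finite equal-size domain and codomain). In particular φ is injective.
Since φ is injective, we find the preimage of 19. The inverse of x ↦ x^15 on (ℤ/23ℤ)^× is x ↦ x^3, because 15·3 = 45 = 2·22 + 1 ≡ 1 (mod 22) and x^{22} = 1 for x ≠ 0 (Fermat). So φ⁻¹(19) = 19^3 mod 23.
Repeated squaring mod 23: 19^1 ≡ 19, 19^2 ≡ 19² = 361 ≡ 16. Since 3 = 2 + 1, 19^3 ≡ 16·19: 16·19 = 304 ≡ 5. So 19^3 ≡ 5 (mod 23).
Hence φ⁻¹(19) = 5.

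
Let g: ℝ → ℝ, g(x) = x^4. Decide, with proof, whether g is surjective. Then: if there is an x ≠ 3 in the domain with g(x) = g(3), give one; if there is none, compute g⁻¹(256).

-3

Since 4 is even, x^4 ≥ 0 for all x ∈ ℝ, so −1 ∈ ℝ has no preimage. So g is not surjective.
For the follow-up, such an x exists: taking x = −3 ∈ ℝ gives g(−3) = 81 = g(3) with −3 ≠ 3.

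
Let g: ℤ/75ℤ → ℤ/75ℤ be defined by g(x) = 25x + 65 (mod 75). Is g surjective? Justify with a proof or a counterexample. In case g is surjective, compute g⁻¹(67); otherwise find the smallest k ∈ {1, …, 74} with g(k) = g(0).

Since gcd(25, 75) = 25, we have 25x ≡ 0 (mod 25) for all x, so g(x) ≡ 15 (mod 25).
But 0 ≢ 15 (mod 25), so 0 ∈ ℤ/75ℤ has no preimage. Thus g is not surjective.
Since g is not surjective, we find the least positive k with g(k) = g(0): this means 25k ≡ 0 (mod 75), i.e. 75 ∣ 25k. Since gcd(25, 75) = 25, dividing through by 25 this holds exactly when 3 ∣ k.
The smallest positive such k is 3.

3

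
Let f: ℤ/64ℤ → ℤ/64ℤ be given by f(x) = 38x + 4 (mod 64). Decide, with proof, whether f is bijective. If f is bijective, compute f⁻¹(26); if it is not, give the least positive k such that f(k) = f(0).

We have gcd(38, 64) = 2 > 1. Taking u = 0 and v = 32: f(0) = 4 and f(32) = 38·32 + 4 = 1220 ≡ 4 (mod 64).
So f(0) = f(32) while 0 ≠ 32, therefore f is not injective, hence not bijective.
Since f is not bijective, we find the least positive k with f(k) = f(0): this means 38k ≡ 0 (mod 64), i.e. 64 ∣ 38k. Since gcd(38, 64) = 2, dividing through by 2 this holds exactly when 32 ∣ 19k, and as gcd(19, 32) = 1, exactly when 32 ∣ k.
The smallest positive such k is 32.

32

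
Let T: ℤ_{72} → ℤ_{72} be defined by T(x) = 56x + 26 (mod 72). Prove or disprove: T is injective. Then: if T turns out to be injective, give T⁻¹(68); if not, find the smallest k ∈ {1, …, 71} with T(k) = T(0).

Recall that injectivity means: for all u, v in the domain, T(u) = T(v) implies u = v.
We have gcd(56, 72) = 8 > 1. Taking u = 0 and v = 9: T(0) = 26 and T(9) = 56·9 + 26 = 530 ≡ 26 (mod 72).
So T(0) = T(9) while 0 ≠ 9, so T is not injective.
Since T is not injective, we find the least positive k with T(k) = T(0): this means 56k ≡ 0 (mod 72), i.e. 72 ∣ 56k. Since gcd(56, 72) = 8, dividing through by 8 this holds exactly when 9 ∣ 7k, and as gcd(7, 9) = 1, exactly when 9 ∣ k.
The smallest positive such k is 9.

9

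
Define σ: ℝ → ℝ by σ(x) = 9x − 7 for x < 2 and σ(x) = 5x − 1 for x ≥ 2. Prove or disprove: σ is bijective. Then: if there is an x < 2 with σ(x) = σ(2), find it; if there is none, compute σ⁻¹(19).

16/9

Both pieces are strictly increasing (slopes 9 and 5), so each is injective on its own interval.
The left piece maps (−∞, 2) onto (−∞, 11); the right piece maps [2, ∞) onto [9, ∞).
These images overlap. In particular σ(2) = 9 (right piece), and solving 9x − 7 = 9 on the left piece gives x = 16/9 < 2.
So σ(16/9) = σ(2) with 16/9 ≠ 2, and σ is not injective, hence not bijective. This x = 16/9 is the requested value below 2.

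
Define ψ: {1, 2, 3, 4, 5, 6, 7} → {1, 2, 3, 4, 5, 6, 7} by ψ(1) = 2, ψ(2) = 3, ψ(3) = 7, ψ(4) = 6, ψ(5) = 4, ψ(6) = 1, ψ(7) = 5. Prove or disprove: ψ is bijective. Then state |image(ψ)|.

7

The values 2, 3, 7, 6, 4, 1, 5 are a permutation of {1, 2, 3, 4, 5, 6, 7}: each element appears exactly once.
So ψ is injective and surjective, hence bijective.
The image of ψ is {1, 2, 3, 4, 5, 6, 7}, which has 7 elements.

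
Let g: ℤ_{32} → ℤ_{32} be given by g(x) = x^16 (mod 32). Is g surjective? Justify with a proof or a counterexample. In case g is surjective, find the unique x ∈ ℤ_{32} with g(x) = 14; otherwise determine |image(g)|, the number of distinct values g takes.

g(0) = 0^16 = 0.
g(2): Repeated squaring mod 32: 2^1 ≡ 2, 2^2 ≡ 2² = 4, 2^4 ≡ 4² = 16, 2^8 ≡ 16² = 256 ≡ 0, 2^16 ≡ 0² = 0. So 2^16 ≡ 0 (mod 32).
So g(0) = g(2) = 0 while 0 ≠ 2, thus g is not injective.
A non-injective map from the 32-element set ℤ_{32} to itself takes at most 31 distinct values, so it cannot be surjective. Therefore g is not surjective.
Since g is not surjective, we determine |image(g)|. Computing x^16 mod 32 for each x (by repeated squaring, reducing mod 32 at every step), the values g(0), g(1), …, g(31) are: 0, 1, 0, 1, 0, 1, 0, 1, 0, 1, 0, 1, 0, 1, 0, 1, 0, 1, 0, 1, 0, 1, 0, 1, 0, 1, 0, 1, 0, 1, 0, 1.
The distinct values are {0, 1}; there are 2 of them.

2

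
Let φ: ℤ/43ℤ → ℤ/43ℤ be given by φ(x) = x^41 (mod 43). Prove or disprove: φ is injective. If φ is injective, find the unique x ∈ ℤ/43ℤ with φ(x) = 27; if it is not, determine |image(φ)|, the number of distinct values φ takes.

Since 43 is prime, the nonzero elements of ℤ/43ℤ form a cyclic group of order 42.
As gcd(41, 42) = 1, raising to the 41st power is a bijection on this group: if x_1^41 ≡ x_2^41 then (x_1x_2^{−1})^41 = 1, and the only element of order dividing gcd(41, 42) = 1 is 1, so x_1 = x_2.
With φ(0) = 0 this makes φ injective on all of ℤ/43ℤ, hence bijective (finite equal-size domain and codomain). In particular φ is injective.
Since φ is injective, we find the preimage of 27. The inverse of x ↦ x^41 on (ℤ/43ℤ)^× is x ↦ x^41, because 41·41 = 1681 = 40·42 + 1 ≡ 1 (mod 42) and x^{42} = 1 for x ≠ 0 (Fermat). So φ⁻¹(27) = 27^41 mod 43.
Repeated squaring mod 43: 27^1 ≡ 27, 27^2 ≡ 27² = 729 ≡ 41, 27^4 ≡ 41² = 1681 ≡ 4, 27^8 ≡ 4² = 16, 27^16 ≡ 16² = 256 ≡ 41, 27^32 ≡ 41² = 1681 ≡ 4. Since 41 = 32 + 8 + 1, 27^41 ≡ 4·16·27: 4·16 = 64 ≡ 21, then 21·27 = 567 ≡ 8. So 27^41 ≡ 8 (mod 43).
Hence φ⁻¹(27) = 8.

8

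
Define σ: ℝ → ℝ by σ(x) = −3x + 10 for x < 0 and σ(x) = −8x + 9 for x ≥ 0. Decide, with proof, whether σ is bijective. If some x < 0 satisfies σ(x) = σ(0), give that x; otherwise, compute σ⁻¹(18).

-8/3

Both pieces are strictly decreasing (slopes −3 and −8), so each is injective on its own interval.
The left piece maps (−∞, 0) onto (10, ∞); the right piece maps [0, ∞) onto (−∞, 9].
The images leave a gap (10 has no preimage), so σ is not surjective, hence not bijective.
Because the two images are disjoint, no x < 0 has σ(x) = σ(0), so we compute σ⁻¹(18): 18 lies in (10, ∞), so solve −3x + 10 = 18: x = (18 − 10)/(−3) = −8/3.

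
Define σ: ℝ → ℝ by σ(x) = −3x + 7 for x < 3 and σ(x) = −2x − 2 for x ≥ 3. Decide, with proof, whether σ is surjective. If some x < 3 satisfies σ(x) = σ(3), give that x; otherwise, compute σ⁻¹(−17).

15/2

Both pieces are strictly decreasing (slopes −3 and −2), so each is injective on its own interval.
The left piece maps (−∞, 3) onto (−2, ∞); the right piece maps [3, ∞) onto (−∞, −8].
The union (−2, ∞) ∪ (−∞, −8] omits the interval between −2 and −8; in particular −2 has no preimage. So σ is not surjective.
Because the two images are disjoint, no x < 3 has σ(x) = σ(3), so we compute σ⁻¹(−17): −17 lies in (−∞, −8], so solve −2x − 2 = −17: x = (−17 + 2)/(−2) = 15/2.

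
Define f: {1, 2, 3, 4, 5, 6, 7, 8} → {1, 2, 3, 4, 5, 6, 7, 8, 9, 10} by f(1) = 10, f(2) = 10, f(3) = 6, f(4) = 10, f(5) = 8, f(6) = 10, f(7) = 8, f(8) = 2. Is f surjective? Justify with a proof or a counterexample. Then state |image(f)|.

No element maps to 1, so f is not surjective.
The image of f is {2, 6, 8, 10}, which has 4 elements.

4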